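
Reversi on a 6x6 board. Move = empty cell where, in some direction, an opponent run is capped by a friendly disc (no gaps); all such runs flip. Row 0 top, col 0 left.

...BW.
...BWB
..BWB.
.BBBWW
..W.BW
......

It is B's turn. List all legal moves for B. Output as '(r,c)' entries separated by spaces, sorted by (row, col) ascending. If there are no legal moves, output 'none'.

Answer: (0,5) (2,5) (5,1) (5,2) (5,3)

Derivation:
(0,5): flips 3 -> legal
(1,2): no bracket -> illegal
(2,5): flips 1 -> legal
(4,1): no bracket -> illegal
(4,3): no bracket -> illegal
(5,1): flips 1 -> legal
(5,2): flips 1 -> legal
(5,3): flips 1 -> legal
(5,4): no bracket -> illegal
(5,5): no bracket -> illegal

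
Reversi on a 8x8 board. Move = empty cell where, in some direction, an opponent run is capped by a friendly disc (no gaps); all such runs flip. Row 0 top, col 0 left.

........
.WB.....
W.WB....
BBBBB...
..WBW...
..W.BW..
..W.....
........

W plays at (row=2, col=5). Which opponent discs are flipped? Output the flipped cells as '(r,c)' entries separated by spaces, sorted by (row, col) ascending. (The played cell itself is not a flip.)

Dir NW: first cell '.' (not opp) -> no flip
Dir N: first cell '.' (not opp) -> no flip
Dir NE: first cell '.' (not opp) -> no flip
Dir W: first cell '.' (not opp) -> no flip
Dir E: first cell '.' (not opp) -> no flip
Dir SW: opp run (3,4) (4,3) capped by W -> flip
Dir S: first cell '.' (not opp) -> no flip
Dir SE: first cell '.' (not opp) -> no flip

Answer: (3,4) (4,3)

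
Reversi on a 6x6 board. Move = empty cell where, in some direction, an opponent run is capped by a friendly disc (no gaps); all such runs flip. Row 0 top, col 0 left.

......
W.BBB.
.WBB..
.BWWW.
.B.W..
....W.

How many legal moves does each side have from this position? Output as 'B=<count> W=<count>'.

Answer: B=8 W=9

Derivation:
-- B to move --
(0,0): no bracket -> illegal
(0,1): no bracket -> illegal
(1,1): flips 1 -> legal
(2,0): flips 1 -> legal
(2,4): no bracket -> illegal
(2,5): no bracket -> illegal
(3,0): flips 1 -> legal
(3,5): flips 3 -> legal
(4,2): flips 1 -> legal
(4,4): flips 1 -> legal
(4,5): flips 1 -> legal
(5,2): no bracket -> illegal
(5,3): flips 2 -> legal
(5,5): no bracket -> illegal
B mobility = 8
-- W to move --
(0,1): flips 2 -> legal
(0,2): flips 2 -> legal
(0,3): flips 3 -> legal
(0,4): no bracket -> illegal
(0,5): flips 2 -> legal
(1,1): flips 1 -> legal
(1,5): no bracket -> illegal
(2,0): no bracket -> illegal
(2,4): flips 2 -> legal
(2,5): no bracket -> illegal
(3,0): flips 1 -> legal
(4,0): no bracket -> illegal
(4,2): no bracket -> illegal
(5,0): flips 1 -> legal
(5,1): flips 2 -> legal
(5,2): no bracket -> illegal
W mobility = 9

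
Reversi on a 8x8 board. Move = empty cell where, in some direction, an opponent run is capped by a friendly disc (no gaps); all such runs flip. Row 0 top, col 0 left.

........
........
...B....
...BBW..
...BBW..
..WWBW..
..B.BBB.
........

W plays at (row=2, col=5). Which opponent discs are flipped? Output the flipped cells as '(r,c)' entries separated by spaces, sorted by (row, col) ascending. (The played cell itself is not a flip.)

Dir NW: first cell '.' (not opp) -> no flip
Dir N: first cell '.' (not opp) -> no flip
Dir NE: first cell '.' (not opp) -> no flip
Dir W: first cell '.' (not opp) -> no flip
Dir E: first cell '.' (not opp) -> no flip
Dir SW: opp run (3,4) (4,3) capped by W -> flip
Dir S: first cell 'W' (not opp) -> no flip
Dir SE: first cell '.' (not opp) -> no flip

Answer: (3,4) (4,3)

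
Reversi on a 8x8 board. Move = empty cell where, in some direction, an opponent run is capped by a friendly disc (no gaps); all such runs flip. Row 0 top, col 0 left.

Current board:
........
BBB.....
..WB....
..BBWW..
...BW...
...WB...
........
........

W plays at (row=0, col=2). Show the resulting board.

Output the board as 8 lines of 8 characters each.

Answer: ..W.....
BBW.....
..WB....
..BBWW..
...BW...
...WB...
........
........

Derivation:
Place W at (0,2); scan 8 dirs for brackets.
Dir NW: edge -> no flip
Dir N: edge -> no flip
Dir NE: edge -> no flip
Dir W: first cell '.' (not opp) -> no flip
Dir E: first cell '.' (not opp) -> no flip
Dir SW: opp run (1,1), next='.' -> no flip
Dir S: opp run (1,2) capped by W -> flip
Dir SE: first cell '.' (not opp) -> no flip
All flips: (1,2)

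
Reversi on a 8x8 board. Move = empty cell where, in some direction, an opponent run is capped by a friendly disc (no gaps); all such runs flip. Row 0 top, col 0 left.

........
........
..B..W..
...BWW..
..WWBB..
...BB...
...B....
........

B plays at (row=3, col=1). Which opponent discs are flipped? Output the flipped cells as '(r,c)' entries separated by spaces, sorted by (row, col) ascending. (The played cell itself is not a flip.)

Answer: (4,2)

Derivation:
Dir NW: first cell '.' (not opp) -> no flip
Dir N: first cell '.' (not opp) -> no flip
Dir NE: first cell 'B' (not opp) -> no flip
Dir W: first cell '.' (not opp) -> no flip
Dir E: first cell '.' (not opp) -> no flip
Dir SW: first cell '.' (not opp) -> no flip
Dir S: first cell '.' (not opp) -> no flip
Dir SE: opp run (4,2) capped by B -> flip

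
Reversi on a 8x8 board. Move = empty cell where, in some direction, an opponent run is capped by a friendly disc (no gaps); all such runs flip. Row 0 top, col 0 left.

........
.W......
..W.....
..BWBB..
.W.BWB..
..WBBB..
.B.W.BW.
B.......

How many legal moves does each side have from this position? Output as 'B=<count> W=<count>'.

-- B to move --
(0,0): flips 4 -> legal
(0,1): no bracket -> illegal
(0,2): no bracket -> illegal
(1,0): no bracket -> illegal
(1,2): flips 1 -> legal
(1,3): no bracket -> illegal
(2,0): no bracket -> illegal
(2,1): no bracket -> illegal
(2,3): flips 1 -> legal
(2,4): no bracket -> illegal
(3,0): no bracket -> illegal
(3,1): no bracket -> illegal
(4,0): no bracket -> illegal
(4,2): no bracket -> illegal
(5,0): flips 1 -> legal
(5,1): flips 1 -> legal
(5,6): no bracket -> illegal
(5,7): no bracket -> illegal
(6,2): no bracket -> illegal
(6,4): no bracket -> illegal
(6,7): flips 1 -> legal
(7,2): flips 1 -> legal
(7,3): flips 1 -> legal
(7,4): no bracket -> illegal
(7,5): no bracket -> illegal
(7,6): no bracket -> illegal
(7,7): flips 1 -> legal
B mobility = 9
-- W to move --
(2,1): no bracket -> illegal
(2,3): flips 1 -> legal
(2,4): flips 1 -> legal
(2,5): flips 2 -> legal
(2,6): flips 1 -> legal
(3,1): flips 1 -> legal
(3,6): flips 4 -> legal
(4,2): flips 2 -> legal
(4,6): flips 1 -> legal
(5,0): no bracket -> illegal
(5,1): no bracket -> illegal
(5,6): flips 3 -> legal
(6,0): no bracket -> illegal
(6,2): flips 1 -> legal
(6,4): flips 2 -> legal
(7,1): no bracket -> illegal
(7,2): no bracket -> illegal
(7,4): no bracket -> illegal
(7,5): no bracket -> illegal
(7,6): no bracket -> illegal
W mobility = 11

Answer: B=9 W=11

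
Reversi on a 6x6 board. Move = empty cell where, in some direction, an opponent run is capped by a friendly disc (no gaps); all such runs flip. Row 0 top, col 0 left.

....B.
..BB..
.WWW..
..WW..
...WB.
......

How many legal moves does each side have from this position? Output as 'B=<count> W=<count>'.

Answer: B=6 W=5

Derivation:
-- B to move --
(1,0): no bracket -> illegal
(1,1): flips 2 -> legal
(1,4): no bracket -> illegal
(2,0): no bracket -> illegal
(2,4): no bracket -> illegal
(3,0): flips 1 -> legal
(3,1): flips 1 -> legal
(3,4): flips 1 -> legal
(4,1): no bracket -> illegal
(4,2): flips 3 -> legal
(5,2): no bracket -> illegal
(5,3): flips 3 -> legal
(5,4): no bracket -> illegal
B mobility = 6
-- W to move --
(0,1): flips 1 -> legal
(0,2): flips 1 -> legal
(0,3): flips 2 -> legal
(0,5): no bracket -> illegal
(1,1): no bracket -> illegal
(1,4): no bracket -> illegal
(1,5): no bracket -> illegal
(2,4): no bracket -> illegal
(3,4): no bracket -> illegal
(3,5): no bracket -> illegal
(4,5): flips 1 -> legal
(5,3): no bracket -> illegal
(5,4): no bracket -> illegal
(5,5): flips 1 -> legal
W mobility = 5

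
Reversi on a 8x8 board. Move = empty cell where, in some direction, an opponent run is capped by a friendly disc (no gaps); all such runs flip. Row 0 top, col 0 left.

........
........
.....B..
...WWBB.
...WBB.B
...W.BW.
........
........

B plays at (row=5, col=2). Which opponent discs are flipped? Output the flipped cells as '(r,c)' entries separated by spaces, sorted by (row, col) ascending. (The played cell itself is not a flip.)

Dir NW: first cell '.' (not opp) -> no flip
Dir N: first cell '.' (not opp) -> no flip
Dir NE: opp run (4,3) (3,4) capped by B -> flip
Dir W: first cell '.' (not opp) -> no flip
Dir E: opp run (5,3), next='.' -> no flip
Dir SW: first cell '.' (not opp) -> no flip
Dir S: first cell '.' (not opp) -> no flip
Dir SE: first cell '.' (not opp) -> no flip

Answer: (3,4) (4,3)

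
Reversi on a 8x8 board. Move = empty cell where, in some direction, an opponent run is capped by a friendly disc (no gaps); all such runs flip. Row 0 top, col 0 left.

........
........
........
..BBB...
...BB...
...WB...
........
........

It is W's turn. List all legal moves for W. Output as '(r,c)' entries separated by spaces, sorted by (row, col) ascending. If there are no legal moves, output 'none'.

Answer: (2,3) (3,5) (5,5)

Derivation:
(2,1): no bracket -> illegal
(2,2): no bracket -> illegal
(2,3): flips 2 -> legal
(2,4): no bracket -> illegal
(2,5): no bracket -> illegal
(3,1): no bracket -> illegal
(3,5): flips 1 -> legal
(4,1): no bracket -> illegal
(4,2): no bracket -> illegal
(4,5): no bracket -> illegal
(5,2): no bracket -> illegal
(5,5): flips 1 -> legal
(6,3): no bracket -> illegal
(6,4): no bracket -> illegal
(6,5): no bracket -> illegal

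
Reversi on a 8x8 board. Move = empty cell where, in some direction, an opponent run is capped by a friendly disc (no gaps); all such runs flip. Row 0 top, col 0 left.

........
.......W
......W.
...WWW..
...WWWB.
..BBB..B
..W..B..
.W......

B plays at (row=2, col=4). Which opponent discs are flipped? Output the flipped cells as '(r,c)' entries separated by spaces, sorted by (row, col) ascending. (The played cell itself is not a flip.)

Dir NW: first cell '.' (not opp) -> no flip
Dir N: first cell '.' (not opp) -> no flip
Dir NE: first cell '.' (not opp) -> no flip
Dir W: first cell '.' (not opp) -> no flip
Dir E: first cell '.' (not opp) -> no flip
Dir SW: opp run (3,3), next='.' -> no flip
Dir S: opp run (3,4) (4,4) capped by B -> flip
Dir SE: opp run (3,5) capped by B -> flip

Answer: (3,4) (3,5) (4,4)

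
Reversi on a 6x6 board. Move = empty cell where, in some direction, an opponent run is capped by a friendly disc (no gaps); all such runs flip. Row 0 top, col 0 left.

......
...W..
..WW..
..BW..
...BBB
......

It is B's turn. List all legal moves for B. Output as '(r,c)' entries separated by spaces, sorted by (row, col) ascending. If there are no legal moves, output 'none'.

Answer: (0,3) (1,1) (1,2) (1,4) (3,4)

Derivation:
(0,2): no bracket -> illegal
(0,3): flips 3 -> legal
(0,4): no bracket -> illegal
(1,1): flips 2 -> legal
(1,2): flips 1 -> legal
(1,4): flips 1 -> legal
(2,1): no bracket -> illegal
(2,4): no bracket -> illegal
(3,1): no bracket -> illegal
(3,4): flips 1 -> legal
(4,2): no bracket -> illegal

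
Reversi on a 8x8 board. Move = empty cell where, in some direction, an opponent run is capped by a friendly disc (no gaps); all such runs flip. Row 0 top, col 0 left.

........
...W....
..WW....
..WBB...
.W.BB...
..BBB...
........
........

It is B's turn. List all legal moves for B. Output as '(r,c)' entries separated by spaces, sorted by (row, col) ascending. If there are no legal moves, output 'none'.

Answer: (0,3) (1,1) (1,2) (2,1) (3,0) (3,1)

Derivation:
(0,2): no bracket -> illegal
(0,3): flips 2 -> legal
(0,4): no bracket -> illegal
(1,1): flips 1 -> legal
(1,2): flips 1 -> legal
(1,4): no bracket -> illegal
(2,1): flips 1 -> legal
(2,4): no bracket -> illegal
(3,0): flips 1 -> legal
(3,1): flips 1 -> legal
(4,0): no bracket -> illegal
(4,2): no bracket -> illegal
(5,0): no bracket -> illegal
(5,1): no bracket -> illegal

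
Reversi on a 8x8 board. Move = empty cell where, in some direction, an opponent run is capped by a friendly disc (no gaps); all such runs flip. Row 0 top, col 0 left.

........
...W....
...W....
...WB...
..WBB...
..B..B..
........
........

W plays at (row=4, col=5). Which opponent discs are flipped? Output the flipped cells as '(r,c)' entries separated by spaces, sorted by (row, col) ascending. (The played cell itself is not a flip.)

Answer: (3,4) (4,3) (4,4)

Derivation:
Dir NW: opp run (3,4) capped by W -> flip
Dir N: first cell '.' (not opp) -> no flip
Dir NE: first cell '.' (not opp) -> no flip
Dir W: opp run (4,4) (4,3) capped by W -> flip
Dir E: first cell '.' (not opp) -> no flip
Dir SW: first cell '.' (not opp) -> no flip
Dir S: opp run (5,5), next='.' -> no flip
Dir SE: first cell '.' (not opp) -> no flip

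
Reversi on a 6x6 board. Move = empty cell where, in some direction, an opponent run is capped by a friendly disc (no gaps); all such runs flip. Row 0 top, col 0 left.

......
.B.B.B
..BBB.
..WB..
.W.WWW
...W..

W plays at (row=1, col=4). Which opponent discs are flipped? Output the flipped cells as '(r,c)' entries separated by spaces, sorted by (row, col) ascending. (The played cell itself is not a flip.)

Dir NW: first cell '.' (not opp) -> no flip
Dir N: first cell '.' (not opp) -> no flip
Dir NE: first cell '.' (not opp) -> no flip
Dir W: opp run (1,3), next='.' -> no flip
Dir E: opp run (1,5), next=edge -> no flip
Dir SW: opp run (2,3) capped by W -> flip
Dir S: opp run (2,4), next='.' -> no flip
Dir SE: first cell '.' (not opp) -> no flip

Answer: (2,3)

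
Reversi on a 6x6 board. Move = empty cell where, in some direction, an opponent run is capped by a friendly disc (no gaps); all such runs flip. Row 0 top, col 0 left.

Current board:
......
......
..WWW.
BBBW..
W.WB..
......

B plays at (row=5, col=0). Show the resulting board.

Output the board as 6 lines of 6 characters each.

Place B at (5,0); scan 8 dirs for brackets.
Dir NW: edge -> no flip
Dir N: opp run (4,0) capped by B -> flip
Dir NE: first cell '.' (not opp) -> no flip
Dir W: edge -> no flip
Dir E: first cell '.' (not opp) -> no flip
Dir SW: edge -> no flip
Dir S: edge -> no flip
Dir SE: edge -> no flip
All flips: (4,0)

Answer: ......
......
..WWW.
BBBW..
B.WB..
B.....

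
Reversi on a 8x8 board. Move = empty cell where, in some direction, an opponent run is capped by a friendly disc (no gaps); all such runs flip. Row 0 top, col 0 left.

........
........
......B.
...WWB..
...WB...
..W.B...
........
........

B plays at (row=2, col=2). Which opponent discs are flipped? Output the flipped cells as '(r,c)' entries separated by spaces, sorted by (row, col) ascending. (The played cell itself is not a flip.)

Dir NW: first cell '.' (not opp) -> no flip
Dir N: first cell '.' (not opp) -> no flip
Dir NE: first cell '.' (not opp) -> no flip
Dir W: first cell '.' (not opp) -> no flip
Dir E: first cell '.' (not opp) -> no flip
Dir SW: first cell '.' (not opp) -> no flip
Dir S: first cell '.' (not opp) -> no flip
Dir SE: opp run (3,3) capped by B -> flip

Answer: (3,3)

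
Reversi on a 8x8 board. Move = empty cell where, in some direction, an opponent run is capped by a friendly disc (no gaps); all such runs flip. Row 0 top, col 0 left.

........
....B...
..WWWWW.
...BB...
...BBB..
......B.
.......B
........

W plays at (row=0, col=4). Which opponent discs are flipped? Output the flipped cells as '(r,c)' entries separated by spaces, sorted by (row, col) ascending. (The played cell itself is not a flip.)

Dir NW: edge -> no flip
Dir N: edge -> no flip
Dir NE: edge -> no flip
Dir W: first cell '.' (not opp) -> no flip
Dir E: first cell '.' (not opp) -> no flip
Dir SW: first cell '.' (not opp) -> no flip
Dir S: opp run (1,4) capped by W -> flip
Dir SE: first cell '.' (not opp) -> no flip

Answer: (1,4)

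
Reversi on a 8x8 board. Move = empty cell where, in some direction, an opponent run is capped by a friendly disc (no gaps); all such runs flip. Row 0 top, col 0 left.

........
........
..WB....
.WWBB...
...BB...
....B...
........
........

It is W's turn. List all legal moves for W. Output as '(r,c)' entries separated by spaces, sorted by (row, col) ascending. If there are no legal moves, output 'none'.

(1,2): no bracket -> illegal
(1,3): no bracket -> illegal
(1,4): flips 1 -> legal
(2,4): flips 1 -> legal
(2,5): no bracket -> illegal
(3,5): flips 2 -> legal
(4,2): no bracket -> illegal
(4,5): no bracket -> illegal
(5,2): no bracket -> illegal
(5,3): no bracket -> illegal
(5,5): flips 2 -> legal
(6,3): no bracket -> illegal
(6,4): no bracket -> illegal
(6,5): flips 2 -> legal

Answer: (1,4) (2,4) (3,5) (5,5) (6,5)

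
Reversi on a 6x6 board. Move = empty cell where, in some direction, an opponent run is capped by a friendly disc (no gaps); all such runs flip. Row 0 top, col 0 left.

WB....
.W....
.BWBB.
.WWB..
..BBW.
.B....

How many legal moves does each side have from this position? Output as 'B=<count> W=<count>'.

-- B to move --
(0,2): no bracket -> illegal
(1,0): no bracket -> illegal
(1,2): flips 2 -> legal
(1,3): no bracket -> illegal
(2,0): flips 1 -> legal
(3,0): flips 2 -> legal
(3,4): no bracket -> illegal
(3,5): no bracket -> illegal
(4,0): no bracket -> illegal
(4,1): flips 2 -> legal
(4,5): flips 1 -> legal
(5,3): no bracket -> illegal
(5,4): no bracket -> illegal
(5,5): flips 1 -> legal
B mobility = 6
-- W to move --
(0,2): flips 1 -> legal
(1,0): flips 1 -> legal
(1,2): no bracket -> illegal
(1,3): no bracket -> illegal
(1,4): flips 1 -> legal
(1,5): no bracket -> illegal
(2,0): flips 1 -> legal
(2,5): flips 2 -> legal
(3,0): no bracket -> illegal
(3,4): flips 1 -> legal
(3,5): no bracket -> illegal
(4,0): no bracket -> illegal
(4,1): flips 2 -> legal
(5,0): no bracket -> illegal
(5,2): flips 1 -> legal
(5,3): flips 1 -> legal
(5,4): flips 1 -> legal
W mobility = 10

Answer: B=6 W=10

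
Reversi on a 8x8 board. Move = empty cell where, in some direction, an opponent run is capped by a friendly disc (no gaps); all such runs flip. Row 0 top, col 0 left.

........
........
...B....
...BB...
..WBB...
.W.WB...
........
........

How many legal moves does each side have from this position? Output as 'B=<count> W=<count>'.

Answer: B=5 W=5

Derivation:
-- B to move --
(3,1): no bracket -> illegal
(3,2): no bracket -> illegal
(4,0): no bracket -> illegal
(4,1): flips 1 -> legal
(5,0): no bracket -> illegal
(5,2): flips 1 -> legal
(6,0): flips 2 -> legal
(6,1): no bracket -> illegal
(6,2): flips 1 -> legal
(6,3): flips 1 -> legal
(6,4): no bracket -> illegal
B mobility = 5
-- W to move --
(1,2): no bracket -> illegal
(1,3): flips 3 -> legal
(1,4): no bracket -> illegal
(2,2): no bracket -> illegal
(2,4): flips 1 -> legal
(2,5): no bracket -> illegal
(3,2): no bracket -> illegal
(3,5): flips 1 -> legal
(4,5): flips 2 -> legal
(5,2): no bracket -> illegal
(5,5): flips 1 -> legal
(6,3): no bracket -> illegal
(6,4): no bracket -> illegal
(6,5): no bracket -> illegal
W mobility = 5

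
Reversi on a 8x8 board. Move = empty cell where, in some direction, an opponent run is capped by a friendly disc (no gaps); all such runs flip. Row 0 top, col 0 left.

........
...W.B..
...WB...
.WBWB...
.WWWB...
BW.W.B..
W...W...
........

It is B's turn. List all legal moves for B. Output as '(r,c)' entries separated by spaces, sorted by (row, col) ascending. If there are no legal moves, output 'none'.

Answer: (0,2) (1,2) (1,4) (2,2) (3,0) (4,0) (5,2) (5,4) (6,2) (7,0) (7,3)

Derivation:
(0,2): flips 1 -> legal
(0,3): no bracket -> illegal
(0,4): no bracket -> illegal
(1,2): flips 1 -> legal
(1,4): flips 1 -> legal
(2,0): no bracket -> illegal
(2,1): no bracket -> illegal
(2,2): flips 2 -> legal
(3,0): flips 1 -> legal
(4,0): flips 3 -> legal
(5,2): flips 3 -> legal
(5,4): flips 1 -> legal
(6,1): no bracket -> illegal
(6,2): flips 1 -> legal
(6,3): no bracket -> illegal
(6,5): no bracket -> illegal
(7,0): flips 1 -> legal
(7,1): no bracket -> illegal
(7,3): flips 1 -> legal
(7,4): no bracket -> illegal
(7,5): no bracket -> illegal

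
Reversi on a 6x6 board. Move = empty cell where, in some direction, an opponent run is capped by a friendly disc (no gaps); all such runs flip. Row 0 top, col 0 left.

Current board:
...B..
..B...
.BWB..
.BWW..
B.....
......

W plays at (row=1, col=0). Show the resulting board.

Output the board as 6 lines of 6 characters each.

Answer: ...B..
W.B...
.WWB..
.BWW..
B.....
......

Derivation:
Place W at (1,0); scan 8 dirs for brackets.
Dir NW: edge -> no flip
Dir N: first cell '.' (not opp) -> no flip
Dir NE: first cell '.' (not opp) -> no flip
Dir W: edge -> no flip
Dir E: first cell '.' (not opp) -> no flip
Dir SW: edge -> no flip
Dir S: first cell '.' (not opp) -> no flip
Dir SE: opp run (2,1) capped by W -> flip
All flips: (2,1)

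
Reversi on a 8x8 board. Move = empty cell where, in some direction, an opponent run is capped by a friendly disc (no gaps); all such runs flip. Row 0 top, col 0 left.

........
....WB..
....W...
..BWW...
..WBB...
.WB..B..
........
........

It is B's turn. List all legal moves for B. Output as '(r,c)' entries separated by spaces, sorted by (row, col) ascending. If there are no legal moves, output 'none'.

Answer: (0,4) (1,3) (2,2) (2,3) (2,5) (3,5) (4,1) (5,0) (6,0)

Derivation:
(0,3): no bracket -> illegal
(0,4): flips 3 -> legal
(0,5): no bracket -> illegal
(1,3): flips 1 -> legal
(2,2): flips 1 -> legal
(2,3): flips 1 -> legal
(2,5): flips 1 -> legal
(3,1): no bracket -> illegal
(3,5): flips 2 -> legal
(4,0): no bracket -> illegal
(4,1): flips 1 -> legal
(4,5): no bracket -> illegal
(5,0): flips 1 -> legal
(5,3): no bracket -> illegal
(6,0): flips 4 -> legal
(6,1): no bracket -> illegal
(6,2): no bracket -> illegal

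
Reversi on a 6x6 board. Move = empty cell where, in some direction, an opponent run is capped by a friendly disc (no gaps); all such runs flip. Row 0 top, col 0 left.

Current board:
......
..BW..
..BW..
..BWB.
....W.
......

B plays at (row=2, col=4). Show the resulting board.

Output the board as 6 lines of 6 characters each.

Place B at (2,4); scan 8 dirs for brackets.
Dir NW: opp run (1,3), next='.' -> no flip
Dir N: first cell '.' (not opp) -> no flip
Dir NE: first cell '.' (not opp) -> no flip
Dir W: opp run (2,3) capped by B -> flip
Dir E: first cell '.' (not opp) -> no flip
Dir SW: opp run (3,3), next='.' -> no flip
Dir S: first cell 'B' (not opp) -> no flip
Dir SE: first cell '.' (not opp) -> no flip
All flips: (2,3)

Answer: ......
..BW..
..BBB.
..BWB.
....W.
......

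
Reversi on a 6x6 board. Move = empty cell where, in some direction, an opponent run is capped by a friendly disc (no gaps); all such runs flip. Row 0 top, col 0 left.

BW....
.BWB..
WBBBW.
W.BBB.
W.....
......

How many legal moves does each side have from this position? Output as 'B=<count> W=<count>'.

-- B to move --
(0,2): flips 2 -> legal
(0,3): flips 1 -> legal
(1,0): no bracket -> illegal
(1,4): flips 1 -> legal
(1,5): flips 1 -> legal
(2,5): flips 1 -> legal
(3,1): no bracket -> illegal
(3,5): flips 1 -> legal
(4,1): no bracket -> illegal
(5,0): no bracket -> illegal
(5,1): no bracket -> illegal
B mobility = 6
-- W to move --
(0,2): flips 2 -> legal
(0,3): no bracket -> illegal
(0,4): no bracket -> illegal
(1,0): flips 1 -> legal
(1,4): flips 1 -> legal
(2,5): no bracket -> illegal
(3,1): flips 2 -> legal
(3,5): no bracket -> illegal
(4,1): no bracket -> illegal
(4,2): flips 3 -> legal
(4,3): no bracket -> illegal
(4,4): flips 1 -> legal
(4,5): flips 2 -> legal
W mobility = 7

Answer: B=6 W=7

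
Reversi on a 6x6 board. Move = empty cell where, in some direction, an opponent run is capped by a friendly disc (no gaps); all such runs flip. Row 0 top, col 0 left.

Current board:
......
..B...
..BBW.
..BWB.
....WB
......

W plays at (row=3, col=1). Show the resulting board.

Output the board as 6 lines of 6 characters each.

Answer: ......
..B...
..BBW.
.WWWB.
....WB
......

Derivation:
Place W at (3,1); scan 8 dirs for brackets.
Dir NW: first cell '.' (not opp) -> no flip
Dir N: first cell '.' (not opp) -> no flip
Dir NE: opp run (2,2), next='.' -> no flip
Dir W: first cell '.' (not opp) -> no flip
Dir E: opp run (3,2) capped by W -> flip
Dir SW: first cell '.' (not opp) -> no flip
Dir S: first cell '.' (not opp) -> no flip
Dir SE: first cell '.' (not opp) -> no flip
All flips: (3,2)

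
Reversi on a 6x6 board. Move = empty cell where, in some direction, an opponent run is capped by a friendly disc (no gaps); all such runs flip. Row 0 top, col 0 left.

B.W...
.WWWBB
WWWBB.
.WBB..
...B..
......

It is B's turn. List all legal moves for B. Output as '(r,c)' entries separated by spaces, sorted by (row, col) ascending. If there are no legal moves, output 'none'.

Answer: (0,1) (0,3) (1,0) (3,0)

Derivation:
(0,1): flips 1 -> legal
(0,3): flips 1 -> legal
(0,4): no bracket -> illegal
(1,0): flips 4 -> legal
(3,0): flips 1 -> legal
(4,0): no bracket -> illegal
(4,1): no bracket -> illegal
(4,2): no bracket -> illegal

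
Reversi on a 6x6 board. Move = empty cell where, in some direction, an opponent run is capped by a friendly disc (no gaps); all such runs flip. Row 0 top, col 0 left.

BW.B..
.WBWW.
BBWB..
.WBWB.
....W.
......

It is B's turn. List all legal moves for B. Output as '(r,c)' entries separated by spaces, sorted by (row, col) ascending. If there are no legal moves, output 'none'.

Answer: (0,2) (0,5) (1,0) (1,5) (2,5) (3,0) (4,1) (4,2) (4,3) (5,4) (5,5)

Derivation:
(0,2): flips 2 -> legal
(0,4): no bracket -> illegal
(0,5): flips 1 -> legal
(1,0): flips 1 -> legal
(1,5): flips 2 -> legal
(2,4): no bracket -> illegal
(2,5): flips 1 -> legal
(3,0): flips 1 -> legal
(3,5): no bracket -> illegal
(4,0): no bracket -> illegal
(4,1): flips 1 -> legal
(4,2): flips 1 -> legal
(4,3): flips 1 -> legal
(4,5): no bracket -> illegal
(5,3): no bracket -> illegal
(5,4): flips 1 -> legal
(5,5): flips 4 -> legal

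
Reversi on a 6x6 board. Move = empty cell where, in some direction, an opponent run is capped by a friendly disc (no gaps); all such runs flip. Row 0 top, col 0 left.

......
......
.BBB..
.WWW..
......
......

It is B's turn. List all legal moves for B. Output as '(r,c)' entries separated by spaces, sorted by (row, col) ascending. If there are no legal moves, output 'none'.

Answer: (4,0) (4,1) (4,2) (4,3) (4,4)

Derivation:
(2,0): no bracket -> illegal
(2,4): no bracket -> illegal
(3,0): no bracket -> illegal
(3,4): no bracket -> illegal
(4,0): flips 1 -> legal
(4,1): flips 2 -> legal
(4,2): flips 1 -> legal
(4,3): flips 2 -> legal
(4,4): flips 1 -> legal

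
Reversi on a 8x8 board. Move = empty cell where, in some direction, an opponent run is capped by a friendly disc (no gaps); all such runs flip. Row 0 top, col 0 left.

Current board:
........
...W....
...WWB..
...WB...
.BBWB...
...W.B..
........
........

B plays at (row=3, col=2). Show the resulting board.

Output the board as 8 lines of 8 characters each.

Place B at (3,2); scan 8 dirs for brackets.
Dir NW: first cell '.' (not opp) -> no flip
Dir N: first cell '.' (not opp) -> no flip
Dir NE: opp run (2,3), next='.' -> no flip
Dir W: first cell '.' (not opp) -> no flip
Dir E: opp run (3,3) capped by B -> flip
Dir SW: first cell 'B' (not opp) -> no flip
Dir S: first cell 'B' (not opp) -> no flip
Dir SE: opp run (4,3), next='.' -> no flip
All flips: (3,3)

Answer: ........
...W....
...WWB..
..BBB...
.BBWB...
...W.B..
........
........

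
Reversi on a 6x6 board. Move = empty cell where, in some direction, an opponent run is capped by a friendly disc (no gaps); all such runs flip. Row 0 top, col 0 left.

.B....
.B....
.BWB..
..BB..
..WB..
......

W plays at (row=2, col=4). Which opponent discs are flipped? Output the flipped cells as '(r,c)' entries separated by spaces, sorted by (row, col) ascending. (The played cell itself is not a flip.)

Answer: (2,3) (3,3)

Derivation:
Dir NW: first cell '.' (not opp) -> no flip
Dir N: first cell '.' (not opp) -> no flip
Dir NE: first cell '.' (not opp) -> no flip
Dir W: opp run (2,3) capped by W -> flip
Dir E: first cell '.' (not opp) -> no flip
Dir SW: opp run (3,3) capped by W -> flip
Dir S: first cell '.' (not opp) -> no flip
Dir SE: first cell '.' (not opp) -> no flip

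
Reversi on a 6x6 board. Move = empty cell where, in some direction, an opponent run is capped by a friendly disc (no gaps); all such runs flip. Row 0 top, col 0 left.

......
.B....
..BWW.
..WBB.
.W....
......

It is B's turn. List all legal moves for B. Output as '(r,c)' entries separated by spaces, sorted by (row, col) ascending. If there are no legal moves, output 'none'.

Answer: (1,2) (1,3) (1,4) (1,5) (2,5) (3,1) (4,2)

Derivation:
(1,2): flips 1 -> legal
(1,3): flips 1 -> legal
(1,4): flips 1 -> legal
(1,5): flips 1 -> legal
(2,1): no bracket -> illegal
(2,5): flips 2 -> legal
(3,0): no bracket -> illegal
(3,1): flips 1 -> legal
(3,5): no bracket -> illegal
(4,0): no bracket -> illegal
(4,2): flips 1 -> legal
(4,3): no bracket -> illegal
(5,0): no bracket -> illegal
(5,1): no bracket -> illegal
(5,2): no bracket -> illegal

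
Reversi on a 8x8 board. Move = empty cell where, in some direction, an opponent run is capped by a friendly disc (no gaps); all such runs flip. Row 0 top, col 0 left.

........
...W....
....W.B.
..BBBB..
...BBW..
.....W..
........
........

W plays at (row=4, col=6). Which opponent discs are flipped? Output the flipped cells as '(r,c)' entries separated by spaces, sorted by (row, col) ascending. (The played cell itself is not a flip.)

Answer: (3,5)

Derivation:
Dir NW: opp run (3,5) capped by W -> flip
Dir N: first cell '.' (not opp) -> no flip
Dir NE: first cell '.' (not opp) -> no flip
Dir W: first cell 'W' (not opp) -> no flip
Dir E: first cell '.' (not opp) -> no flip
Dir SW: first cell 'W' (not opp) -> no flip
Dir S: first cell '.' (not opp) -> no flip
Dir SE: first cell '.' (not opp) -> no flip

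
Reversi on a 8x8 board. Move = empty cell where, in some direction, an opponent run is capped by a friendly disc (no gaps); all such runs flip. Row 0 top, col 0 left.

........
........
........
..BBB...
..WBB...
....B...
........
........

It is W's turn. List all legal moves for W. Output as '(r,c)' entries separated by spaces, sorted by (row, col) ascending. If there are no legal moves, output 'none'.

Answer: (2,2) (2,4) (4,5)

Derivation:
(2,1): no bracket -> illegal
(2,2): flips 1 -> legal
(2,3): no bracket -> illegal
(2,4): flips 1 -> legal
(2,5): no bracket -> illegal
(3,1): no bracket -> illegal
(3,5): no bracket -> illegal
(4,1): no bracket -> illegal
(4,5): flips 2 -> legal
(5,2): no bracket -> illegal
(5,3): no bracket -> illegal
(5,5): no bracket -> illegal
(6,3): no bracket -> illegal
(6,4): no bracket -> illegal
(6,5): no bracket -> illegal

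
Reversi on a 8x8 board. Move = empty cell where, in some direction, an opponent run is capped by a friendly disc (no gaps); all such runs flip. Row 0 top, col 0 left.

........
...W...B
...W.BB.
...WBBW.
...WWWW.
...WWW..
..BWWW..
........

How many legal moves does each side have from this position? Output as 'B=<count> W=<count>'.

Answer: B=10 W=6

Derivation:
-- B to move --
(0,2): no bracket -> illegal
(0,3): no bracket -> illegal
(0,4): no bracket -> illegal
(1,2): flips 1 -> legal
(1,4): no bracket -> illegal
(2,2): no bracket -> illegal
(2,4): no bracket -> illegal
(2,7): no bracket -> illegal
(3,2): flips 1 -> legal
(3,7): flips 1 -> legal
(4,2): no bracket -> illegal
(4,7): flips 1 -> legal
(5,2): flips 1 -> legal
(5,6): flips 3 -> legal
(5,7): flips 1 -> legal
(6,6): flips 3 -> legal
(7,2): no bracket -> illegal
(7,3): no bracket -> illegal
(7,4): flips 3 -> legal
(7,5): flips 3 -> legal
(7,6): no bracket -> illegal
B mobility = 10
-- W to move --
(0,6): no bracket -> illegal
(0,7): no bracket -> illegal
(1,4): flips 1 -> legal
(1,5): flips 2 -> legal
(1,6): flips 3 -> legal
(2,4): flips 2 -> legal
(2,7): no bracket -> illegal
(3,7): no bracket -> illegal
(5,1): no bracket -> illegal
(5,2): no bracket -> illegal
(6,1): flips 1 -> legal
(7,1): flips 1 -> legal
(7,2): no bracket -> illegal
(7,3): no bracket -> illegal
W mobility = 6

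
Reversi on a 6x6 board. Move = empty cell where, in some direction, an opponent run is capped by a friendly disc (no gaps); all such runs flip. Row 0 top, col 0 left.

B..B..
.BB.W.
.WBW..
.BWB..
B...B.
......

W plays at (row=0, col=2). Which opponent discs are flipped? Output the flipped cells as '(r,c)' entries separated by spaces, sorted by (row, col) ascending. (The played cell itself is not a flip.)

Dir NW: edge -> no flip
Dir N: edge -> no flip
Dir NE: edge -> no flip
Dir W: first cell '.' (not opp) -> no flip
Dir E: opp run (0,3), next='.' -> no flip
Dir SW: opp run (1,1), next='.' -> no flip
Dir S: opp run (1,2) (2,2) capped by W -> flip
Dir SE: first cell '.' (not opp) -> no flip

Answer: (1,2) (2,2)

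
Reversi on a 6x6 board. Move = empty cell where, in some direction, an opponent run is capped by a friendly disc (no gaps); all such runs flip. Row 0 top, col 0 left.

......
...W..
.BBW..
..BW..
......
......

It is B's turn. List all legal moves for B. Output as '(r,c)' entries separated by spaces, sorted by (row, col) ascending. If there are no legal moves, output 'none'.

(0,2): no bracket -> illegal
(0,3): no bracket -> illegal
(0,4): flips 1 -> legal
(1,2): no bracket -> illegal
(1,4): flips 1 -> legal
(2,4): flips 1 -> legal
(3,4): flips 1 -> legal
(4,2): no bracket -> illegal
(4,3): no bracket -> illegal
(4,4): flips 1 -> legal

Answer: (0,4) (1,4) (2,4) (3,4) (4,4)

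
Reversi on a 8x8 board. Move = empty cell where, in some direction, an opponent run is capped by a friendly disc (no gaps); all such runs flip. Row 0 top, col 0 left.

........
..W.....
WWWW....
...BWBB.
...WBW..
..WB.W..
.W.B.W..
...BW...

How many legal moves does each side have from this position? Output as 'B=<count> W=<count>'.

Answer: B=10 W=6

Derivation:
-- B to move --
(0,1): no bracket -> illegal
(0,2): no bracket -> illegal
(0,3): no bracket -> illegal
(1,0): no bracket -> illegal
(1,1): flips 1 -> legal
(1,3): flips 1 -> legal
(1,4): no bracket -> illegal
(2,4): flips 1 -> legal
(2,5): no bracket -> illegal
(3,0): no bracket -> illegal
(3,1): no bracket -> illegal
(3,2): no bracket -> illegal
(4,1): flips 1 -> legal
(4,2): flips 1 -> legal
(4,6): flips 1 -> legal
(5,0): no bracket -> illegal
(5,1): flips 1 -> legal
(5,4): flips 1 -> legal
(5,6): no bracket -> illegal
(6,0): no bracket -> illegal
(6,2): no bracket -> illegal
(6,4): no bracket -> illegal
(6,6): flips 1 -> legal
(7,0): no bracket -> illegal
(7,1): no bracket -> illegal
(7,2): no bracket -> illegal
(7,5): flips 4 -> legal
(7,6): no bracket -> illegal
B mobility = 10
-- W to move --
(2,4): no bracket -> illegal
(2,5): flips 1 -> legal
(2,6): no bracket -> illegal
(2,7): flips 1 -> legal
(3,2): flips 1 -> legal
(3,7): flips 2 -> legal
(4,2): no bracket -> illegal
(4,6): no bracket -> illegal
(4,7): no bracket -> illegal
(5,4): flips 2 -> legal
(6,2): no bracket -> illegal
(6,4): no bracket -> illegal
(7,2): flips 1 -> legal
W mobility = 6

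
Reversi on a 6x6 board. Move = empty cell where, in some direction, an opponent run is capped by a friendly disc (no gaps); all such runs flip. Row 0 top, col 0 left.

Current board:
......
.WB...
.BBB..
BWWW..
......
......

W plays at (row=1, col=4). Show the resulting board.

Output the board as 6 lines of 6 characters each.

Place W at (1,4); scan 8 dirs for brackets.
Dir NW: first cell '.' (not opp) -> no flip
Dir N: first cell '.' (not opp) -> no flip
Dir NE: first cell '.' (not opp) -> no flip
Dir W: first cell '.' (not opp) -> no flip
Dir E: first cell '.' (not opp) -> no flip
Dir SW: opp run (2,3) capped by W -> flip
Dir S: first cell '.' (not opp) -> no flip
Dir SE: first cell '.' (not opp) -> no flip
All flips: (2,3)

Answer: ......
.WB.W.
.BBW..
BWWW..
......
......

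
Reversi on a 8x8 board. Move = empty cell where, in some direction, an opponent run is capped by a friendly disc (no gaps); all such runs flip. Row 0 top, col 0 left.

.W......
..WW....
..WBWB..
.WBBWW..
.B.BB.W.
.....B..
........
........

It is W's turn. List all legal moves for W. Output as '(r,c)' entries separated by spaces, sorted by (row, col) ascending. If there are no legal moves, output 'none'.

Answer: (1,5) (1,6) (2,6) (4,2) (5,1) (5,2) (5,3) (5,4) (6,4) (6,6)

Derivation:
(1,4): no bracket -> illegal
(1,5): flips 1 -> legal
(1,6): flips 1 -> legal
(2,1): no bracket -> illegal
(2,6): flips 1 -> legal
(3,0): no bracket -> illegal
(3,6): no bracket -> illegal
(4,0): no bracket -> illegal
(4,2): flips 2 -> legal
(4,5): no bracket -> illegal
(5,0): no bracket -> illegal
(5,1): flips 1 -> legal
(5,2): flips 1 -> legal
(5,3): flips 4 -> legal
(5,4): flips 1 -> legal
(5,6): no bracket -> illegal
(6,4): flips 1 -> legal
(6,5): no bracket -> illegal
(6,6): flips 3 -> legal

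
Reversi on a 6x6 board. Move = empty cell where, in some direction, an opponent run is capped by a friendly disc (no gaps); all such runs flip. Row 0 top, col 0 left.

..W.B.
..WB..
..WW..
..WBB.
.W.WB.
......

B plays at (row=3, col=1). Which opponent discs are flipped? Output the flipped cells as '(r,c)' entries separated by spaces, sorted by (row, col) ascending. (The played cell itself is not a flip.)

Answer: (2,2) (3,2)

Derivation:
Dir NW: first cell '.' (not opp) -> no flip
Dir N: first cell '.' (not opp) -> no flip
Dir NE: opp run (2,2) capped by B -> flip
Dir W: first cell '.' (not opp) -> no flip
Dir E: opp run (3,2) capped by B -> flip
Dir SW: first cell '.' (not opp) -> no flip
Dir S: opp run (4,1), next='.' -> no flip
Dir SE: first cell '.' (not opp) -> no flip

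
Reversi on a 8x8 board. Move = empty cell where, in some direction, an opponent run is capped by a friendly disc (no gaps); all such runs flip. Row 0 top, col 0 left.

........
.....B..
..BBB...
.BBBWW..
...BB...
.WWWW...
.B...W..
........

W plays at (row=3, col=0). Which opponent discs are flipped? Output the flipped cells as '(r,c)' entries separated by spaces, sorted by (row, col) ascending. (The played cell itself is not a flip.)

Dir NW: edge -> no flip
Dir N: first cell '.' (not opp) -> no flip
Dir NE: first cell '.' (not opp) -> no flip
Dir W: edge -> no flip
Dir E: opp run (3,1) (3,2) (3,3) capped by W -> flip
Dir SW: edge -> no flip
Dir S: first cell '.' (not opp) -> no flip
Dir SE: first cell '.' (not opp) -> no flip

Answer: (3,1) (3,2) (3,3)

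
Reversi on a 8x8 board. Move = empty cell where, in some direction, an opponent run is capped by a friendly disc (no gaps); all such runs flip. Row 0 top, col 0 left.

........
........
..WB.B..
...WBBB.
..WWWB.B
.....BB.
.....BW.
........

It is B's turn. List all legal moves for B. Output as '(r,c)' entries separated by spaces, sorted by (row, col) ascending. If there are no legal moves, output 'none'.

Answer: (1,1) (2,1) (3,2) (4,1) (5,2) (5,3) (5,4) (6,7) (7,6) (7,7)

Derivation:
(1,1): flips 3 -> legal
(1,2): no bracket -> illegal
(1,3): no bracket -> illegal
(2,1): flips 1 -> legal
(2,4): no bracket -> illegal
(3,1): no bracket -> illegal
(3,2): flips 1 -> legal
(4,1): flips 3 -> legal
(5,1): no bracket -> illegal
(5,2): flips 1 -> legal
(5,3): flips 3 -> legal
(5,4): flips 1 -> legal
(5,7): no bracket -> illegal
(6,7): flips 1 -> legal
(7,5): no bracket -> illegal
(7,6): flips 1 -> legal
(7,7): flips 1 -> legal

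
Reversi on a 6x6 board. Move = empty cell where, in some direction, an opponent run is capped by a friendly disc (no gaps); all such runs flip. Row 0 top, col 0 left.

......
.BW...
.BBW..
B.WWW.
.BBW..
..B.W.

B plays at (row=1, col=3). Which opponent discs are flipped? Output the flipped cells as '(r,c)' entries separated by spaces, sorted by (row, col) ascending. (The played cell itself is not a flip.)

Answer: (1,2)

Derivation:
Dir NW: first cell '.' (not opp) -> no flip
Dir N: first cell '.' (not opp) -> no flip
Dir NE: first cell '.' (not opp) -> no flip
Dir W: opp run (1,2) capped by B -> flip
Dir E: first cell '.' (not opp) -> no flip
Dir SW: first cell 'B' (not opp) -> no flip
Dir S: opp run (2,3) (3,3) (4,3), next='.' -> no flip
Dir SE: first cell '.' (not opp) -> no flip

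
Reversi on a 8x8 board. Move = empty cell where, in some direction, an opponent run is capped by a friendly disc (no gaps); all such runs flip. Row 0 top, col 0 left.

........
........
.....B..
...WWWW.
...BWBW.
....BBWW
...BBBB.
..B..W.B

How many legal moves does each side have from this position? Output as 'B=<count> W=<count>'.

-- B to move --
(2,2): flips 2 -> legal
(2,3): flips 2 -> legal
(2,4): flips 2 -> legal
(2,6): flips 3 -> legal
(2,7): flips 1 -> legal
(3,2): no bracket -> illegal
(3,7): flips 1 -> legal
(4,2): no bracket -> illegal
(4,7): flips 3 -> legal
(5,3): no bracket -> illegal
(6,7): flips 1 -> legal
(7,4): no bracket -> illegal
(7,6): no bracket -> illegal
B mobility = 8
-- W to move --
(1,4): flips 1 -> legal
(1,5): flips 1 -> legal
(1,6): flips 1 -> legal
(2,4): no bracket -> illegal
(2,6): no bracket -> illegal
(3,2): no bracket -> illegal
(4,2): flips 1 -> legal
(5,2): flips 1 -> legal
(5,3): flips 4 -> legal
(6,1): no bracket -> illegal
(6,2): no bracket -> illegal
(6,7): no bracket -> illegal
(7,1): no bracket -> illegal
(7,3): flips 2 -> legal
(7,4): flips 3 -> legal
(7,6): flips 1 -> legal
W mobility = 9

Answer: B=8 W=9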